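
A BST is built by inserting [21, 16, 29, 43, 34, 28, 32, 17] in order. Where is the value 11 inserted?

Starting tree (level order): [21, 16, 29, None, 17, 28, 43, None, None, None, None, 34, None, 32]
Insertion path: 21 -> 16
Result: insert 11 as left child of 16
Final tree (level order): [21, 16, 29, 11, 17, 28, 43, None, None, None, None, None, None, 34, None, 32]


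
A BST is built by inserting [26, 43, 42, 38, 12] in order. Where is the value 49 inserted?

Starting tree (level order): [26, 12, 43, None, None, 42, None, 38]
Insertion path: 26 -> 43
Result: insert 49 as right child of 43
Final tree (level order): [26, 12, 43, None, None, 42, 49, 38]


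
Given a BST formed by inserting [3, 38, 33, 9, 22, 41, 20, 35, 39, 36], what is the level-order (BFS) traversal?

Tree insertion order: [3, 38, 33, 9, 22, 41, 20, 35, 39, 36]
Tree (level-order array): [3, None, 38, 33, 41, 9, 35, 39, None, None, 22, None, 36, None, None, 20]
BFS from the root, enqueuing left then right child of each popped node:
  queue [3] -> pop 3, enqueue [38], visited so far: [3]
  queue [38] -> pop 38, enqueue [33, 41], visited so far: [3, 38]
  queue [33, 41] -> pop 33, enqueue [9, 35], visited so far: [3, 38, 33]
  queue [41, 9, 35] -> pop 41, enqueue [39], visited so far: [3, 38, 33, 41]
  queue [9, 35, 39] -> pop 9, enqueue [22], visited so far: [3, 38, 33, 41, 9]
  queue [35, 39, 22] -> pop 35, enqueue [36], visited so far: [3, 38, 33, 41, 9, 35]
  queue [39, 22, 36] -> pop 39, enqueue [none], visited so far: [3, 38, 33, 41, 9, 35, 39]
  queue [22, 36] -> pop 22, enqueue [20], visited so far: [3, 38, 33, 41, 9, 35, 39, 22]
  queue [36, 20] -> pop 36, enqueue [none], visited so far: [3, 38, 33, 41, 9, 35, 39, 22, 36]
  queue [20] -> pop 20, enqueue [none], visited so far: [3, 38, 33, 41, 9, 35, 39, 22, 36, 20]
Result: [3, 38, 33, 41, 9, 35, 39, 22, 36, 20]


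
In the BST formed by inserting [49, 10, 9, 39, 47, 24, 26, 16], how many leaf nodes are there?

Tree built from: [49, 10, 9, 39, 47, 24, 26, 16]
Tree (level-order array): [49, 10, None, 9, 39, None, None, 24, 47, 16, 26]
Rule: A leaf has 0 children.
Per-node child counts:
  node 49: 1 child(ren)
  node 10: 2 child(ren)
  node 9: 0 child(ren)
  node 39: 2 child(ren)
  node 24: 2 child(ren)
  node 16: 0 child(ren)
  node 26: 0 child(ren)
  node 47: 0 child(ren)
Matching nodes: [9, 16, 26, 47]
Count of leaf nodes: 4


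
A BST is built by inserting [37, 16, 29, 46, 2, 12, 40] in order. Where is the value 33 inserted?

Starting tree (level order): [37, 16, 46, 2, 29, 40, None, None, 12]
Insertion path: 37 -> 16 -> 29
Result: insert 33 as right child of 29
Final tree (level order): [37, 16, 46, 2, 29, 40, None, None, 12, None, 33]


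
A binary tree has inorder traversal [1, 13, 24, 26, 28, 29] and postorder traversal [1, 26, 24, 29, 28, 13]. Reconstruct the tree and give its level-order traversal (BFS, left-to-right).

Inorder:   [1, 13, 24, 26, 28, 29]
Postorder: [1, 26, 24, 29, 28, 13]
Algorithm: postorder visits root last, so walk postorder right-to-left;
each value is the root of the current inorder slice — split it at that
value, recurse on the right subtree first, then the left.
Recursive splits:
  root=13; inorder splits into left=[1], right=[24, 26, 28, 29]
  root=28; inorder splits into left=[24, 26], right=[29]
  root=29; inorder splits into left=[], right=[]
  root=24; inorder splits into left=[], right=[26]
  root=26; inorder splits into left=[], right=[]
  root=1; inorder splits into left=[], right=[]
Reconstructed level-order: [13, 1, 28, 24, 29, 26]


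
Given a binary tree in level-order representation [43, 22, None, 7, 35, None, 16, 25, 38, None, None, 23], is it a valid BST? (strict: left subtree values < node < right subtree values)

Level-order array: [43, 22, None, 7, 35, None, 16, 25, 38, None, None, 23]
Validate using subtree bounds (lo, hi): at each node, require lo < value < hi,
then recurse left with hi=value and right with lo=value.
Preorder trace (stopping at first violation):
  at node 43 with bounds (-inf, +inf): OK
  at node 22 with bounds (-inf, 43): OK
  at node 7 with bounds (-inf, 22): OK
  at node 16 with bounds (7, 22): OK
  at node 35 with bounds (22, 43): OK
  at node 25 with bounds (22, 35): OK
  at node 23 with bounds (22, 25): OK
  at node 38 with bounds (35, 43): OK
No violation found at any node.
Result: Valid BST


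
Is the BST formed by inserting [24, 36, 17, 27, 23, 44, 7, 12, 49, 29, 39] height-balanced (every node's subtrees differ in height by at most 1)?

Tree (level-order array): [24, 17, 36, 7, 23, 27, 44, None, 12, None, None, None, 29, 39, 49]
Definition: a tree is height-balanced if, at every node, |h(left) - h(right)| <= 1 (empty subtree has height -1).
Bottom-up per-node check:
  node 12: h_left=-1, h_right=-1, diff=0 [OK], height=0
  node 7: h_left=-1, h_right=0, diff=1 [OK], height=1
  node 23: h_left=-1, h_right=-1, diff=0 [OK], height=0
  node 17: h_left=1, h_right=0, diff=1 [OK], height=2
  node 29: h_left=-1, h_right=-1, diff=0 [OK], height=0
  node 27: h_left=-1, h_right=0, diff=1 [OK], height=1
  node 39: h_left=-1, h_right=-1, diff=0 [OK], height=0
  node 49: h_left=-1, h_right=-1, diff=0 [OK], height=0
  node 44: h_left=0, h_right=0, diff=0 [OK], height=1
  node 36: h_left=1, h_right=1, diff=0 [OK], height=2
  node 24: h_left=2, h_right=2, diff=0 [OK], height=3
All nodes satisfy the balance condition.
Result: Balanced


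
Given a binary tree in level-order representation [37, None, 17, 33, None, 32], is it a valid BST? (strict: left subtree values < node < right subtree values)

Level-order array: [37, None, 17, 33, None, 32]
Validate using subtree bounds (lo, hi): at each node, require lo < value < hi,
then recurse left with hi=value and right with lo=value.
Preorder trace (stopping at first violation):
  at node 37 with bounds (-inf, +inf): OK
  at node 17 with bounds (37, +inf): VIOLATION
Node 17 violates its bound: not (37 < 17 < +inf).
Result: Not a valid BST


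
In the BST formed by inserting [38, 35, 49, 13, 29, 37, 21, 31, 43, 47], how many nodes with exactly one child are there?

Tree built from: [38, 35, 49, 13, 29, 37, 21, 31, 43, 47]
Tree (level-order array): [38, 35, 49, 13, 37, 43, None, None, 29, None, None, None, 47, 21, 31]
Rule: These are nodes with exactly 1 non-null child.
Per-node child counts:
  node 38: 2 child(ren)
  node 35: 2 child(ren)
  node 13: 1 child(ren)
  node 29: 2 child(ren)
  node 21: 0 child(ren)
  node 31: 0 child(ren)
  node 37: 0 child(ren)
  node 49: 1 child(ren)
  node 43: 1 child(ren)
  node 47: 0 child(ren)
Matching nodes: [13, 49, 43]
Count of nodes with exactly one child: 3


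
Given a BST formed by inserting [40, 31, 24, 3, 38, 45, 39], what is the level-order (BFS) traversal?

Tree insertion order: [40, 31, 24, 3, 38, 45, 39]
Tree (level-order array): [40, 31, 45, 24, 38, None, None, 3, None, None, 39]
BFS from the root, enqueuing left then right child of each popped node:
  queue [40] -> pop 40, enqueue [31, 45], visited so far: [40]
  queue [31, 45] -> pop 31, enqueue [24, 38], visited so far: [40, 31]
  queue [45, 24, 38] -> pop 45, enqueue [none], visited so far: [40, 31, 45]
  queue [24, 38] -> pop 24, enqueue [3], visited so far: [40, 31, 45, 24]
  queue [38, 3] -> pop 38, enqueue [39], visited so far: [40, 31, 45, 24, 38]
  queue [3, 39] -> pop 3, enqueue [none], visited so far: [40, 31, 45, 24, 38, 3]
  queue [39] -> pop 39, enqueue [none], visited so far: [40, 31, 45, 24, 38, 3, 39]
Result: [40, 31, 45, 24, 38, 3, 39]


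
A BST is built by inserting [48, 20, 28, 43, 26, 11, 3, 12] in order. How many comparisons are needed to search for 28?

Search path for 28: 48 -> 20 -> 28
Found: True
Comparisons: 3


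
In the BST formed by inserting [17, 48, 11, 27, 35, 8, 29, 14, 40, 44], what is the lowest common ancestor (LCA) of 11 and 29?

Tree insertion order: [17, 48, 11, 27, 35, 8, 29, 14, 40, 44]
Tree (level-order array): [17, 11, 48, 8, 14, 27, None, None, None, None, None, None, 35, 29, 40, None, None, None, 44]
In a BST, the LCA of p=11, q=29 is the first node v on the
root-to-leaf path with p <= v <= q (go left if both < v, right if both > v).
Walk from root:
  at 17: 11 <= 17 <= 29, this is the LCA
LCA = 17


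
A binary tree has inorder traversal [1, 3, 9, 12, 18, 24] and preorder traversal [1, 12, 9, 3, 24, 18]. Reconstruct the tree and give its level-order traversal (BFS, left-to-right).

Inorder:  [1, 3, 9, 12, 18, 24]
Preorder: [1, 12, 9, 3, 24, 18]
Algorithm: preorder visits root first, so consume preorder in order;
for each root, split the current inorder slice at that value into
left-subtree inorder and right-subtree inorder, then recurse.
Recursive splits:
  root=1; inorder splits into left=[], right=[3, 9, 12, 18, 24]
  root=12; inorder splits into left=[3, 9], right=[18, 24]
  root=9; inorder splits into left=[3], right=[]
  root=3; inorder splits into left=[], right=[]
  root=24; inorder splits into left=[18], right=[]
  root=18; inorder splits into left=[], right=[]
Reconstructed level-order: [1, 12, 9, 24, 3, 18]


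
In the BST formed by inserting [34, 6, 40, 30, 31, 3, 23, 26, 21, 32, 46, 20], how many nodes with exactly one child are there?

Tree built from: [34, 6, 40, 30, 31, 3, 23, 26, 21, 32, 46, 20]
Tree (level-order array): [34, 6, 40, 3, 30, None, 46, None, None, 23, 31, None, None, 21, 26, None, 32, 20]
Rule: These are nodes with exactly 1 non-null child.
Per-node child counts:
  node 34: 2 child(ren)
  node 6: 2 child(ren)
  node 3: 0 child(ren)
  node 30: 2 child(ren)
  node 23: 2 child(ren)
  node 21: 1 child(ren)
  node 20: 0 child(ren)
  node 26: 0 child(ren)
  node 31: 1 child(ren)
  node 32: 0 child(ren)
  node 40: 1 child(ren)
  node 46: 0 child(ren)
Matching nodes: [21, 31, 40]
Count of nodes with exactly one child: 3


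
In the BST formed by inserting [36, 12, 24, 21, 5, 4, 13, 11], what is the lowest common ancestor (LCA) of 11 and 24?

Tree insertion order: [36, 12, 24, 21, 5, 4, 13, 11]
Tree (level-order array): [36, 12, None, 5, 24, 4, 11, 21, None, None, None, None, None, 13]
In a BST, the LCA of p=11, q=24 is the first node v on the
root-to-leaf path with p <= v <= q (go left if both < v, right if both > v).
Walk from root:
  at 36: both 11 and 24 < 36, go left
  at 12: 11 <= 12 <= 24, this is the LCA
LCA = 12


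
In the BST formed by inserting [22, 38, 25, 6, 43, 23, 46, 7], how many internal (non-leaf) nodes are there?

Tree built from: [22, 38, 25, 6, 43, 23, 46, 7]
Tree (level-order array): [22, 6, 38, None, 7, 25, 43, None, None, 23, None, None, 46]
Rule: An internal node has at least one child.
Per-node child counts:
  node 22: 2 child(ren)
  node 6: 1 child(ren)
  node 7: 0 child(ren)
  node 38: 2 child(ren)
  node 25: 1 child(ren)
  node 23: 0 child(ren)
  node 43: 1 child(ren)
  node 46: 0 child(ren)
Matching nodes: [22, 6, 38, 25, 43]
Count of internal (non-leaf) nodes: 5


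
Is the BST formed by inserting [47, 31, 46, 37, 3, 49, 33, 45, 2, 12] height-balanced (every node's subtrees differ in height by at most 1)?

Tree (level-order array): [47, 31, 49, 3, 46, None, None, 2, 12, 37, None, None, None, None, None, 33, 45]
Definition: a tree is height-balanced if, at every node, |h(left) - h(right)| <= 1 (empty subtree has height -1).
Bottom-up per-node check:
  node 2: h_left=-1, h_right=-1, diff=0 [OK], height=0
  node 12: h_left=-1, h_right=-1, diff=0 [OK], height=0
  node 3: h_left=0, h_right=0, diff=0 [OK], height=1
  node 33: h_left=-1, h_right=-1, diff=0 [OK], height=0
  node 45: h_left=-1, h_right=-1, diff=0 [OK], height=0
  node 37: h_left=0, h_right=0, diff=0 [OK], height=1
  node 46: h_left=1, h_right=-1, diff=2 [FAIL (|1--1|=2 > 1)], height=2
  node 31: h_left=1, h_right=2, diff=1 [OK], height=3
  node 49: h_left=-1, h_right=-1, diff=0 [OK], height=0
  node 47: h_left=3, h_right=0, diff=3 [FAIL (|3-0|=3 > 1)], height=4
Node 46 violates the condition: |1 - -1| = 2 > 1.
Result: Not balanced


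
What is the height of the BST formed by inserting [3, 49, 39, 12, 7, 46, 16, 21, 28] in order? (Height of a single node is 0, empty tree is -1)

Insertion order: [3, 49, 39, 12, 7, 46, 16, 21, 28]
Tree (level-order array): [3, None, 49, 39, None, 12, 46, 7, 16, None, None, None, None, None, 21, None, 28]
Compute height bottom-up (empty subtree = -1):
  height(7) = 1 + max(-1, -1) = 0
  height(28) = 1 + max(-1, -1) = 0
  height(21) = 1 + max(-1, 0) = 1
  height(16) = 1 + max(-1, 1) = 2
  height(12) = 1 + max(0, 2) = 3
  height(46) = 1 + max(-1, -1) = 0
  height(39) = 1 + max(3, 0) = 4
  height(49) = 1 + max(4, -1) = 5
  height(3) = 1 + max(-1, 5) = 6
Height = 6


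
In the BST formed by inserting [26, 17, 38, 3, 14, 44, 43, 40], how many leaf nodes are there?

Tree built from: [26, 17, 38, 3, 14, 44, 43, 40]
Tree (level-order array): [26, 17, 38, 3, None, None, 44, None, 14, 43, None, None, None, 40]
Rule: A leaf has 0 children.
Per-node child counts:
  node 26: 2 child(ren)
  node 17: 1 child(ren)
  node 3: 1 child(ren)
  node 14: 0 child(ren)
  node 38: 1 child(ren)
  node 44: 1 child(ren)
  node 43: 1 child(ren)
  node 40: 0 child(ren)
Matching nodes: [14, 40]
Count of leaf nodes: 2


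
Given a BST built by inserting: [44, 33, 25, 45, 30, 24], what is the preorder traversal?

Tree insertion order: [44, 33, 25, 45, 30, 24]
Tree (level-order array): [44, 33, 45, 25, None, None, None, 24, 30]
Preorder traversal: [44, 33, 25, 24, 30, 45]


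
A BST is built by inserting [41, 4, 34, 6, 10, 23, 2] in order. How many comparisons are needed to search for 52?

Search path for 52: 41
Found: False
Comparisons: 1


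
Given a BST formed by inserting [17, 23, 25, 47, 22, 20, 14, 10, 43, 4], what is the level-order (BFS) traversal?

Tree insertion order: [17, 23, 25, 47, 22, 20, 14, 10, 43, 4]
Tree (level-order array): [17, 14, 23, 10, None, 22, 25, 4, None, 20, None, None, 47, None, None, None, None, 43]
BFS from the root, enqueuing left then right child of each popped node:
  queue [17] -> pop 17, enqueue [14, 23], visited so far: [17]
  queue [14, 23] -> pop 14, enqueue [10], visited so far: [17, 14]
  queue [23, 10] -> pop 23, enqueue [22, 25], visited so far: [17, 14, 23]
  queue [10, 22, 25] -> pop 10, enqueue [4], visited so far: [17, 14, 23, 10]
  queue [22, 25, 4] -> pop 22, enqueue [20], visited so far: [17, 14, 23, 10, 22]
  queue [25, 4, 20] -> pop 25, enqueue [47], visited so far: [17, 14, 23, 10, 22, 25]
  queue [4, 20, 47] -> pop 4, enqueue [none], visited so far: [17, 14, 23, 10, 22, 25, 4]
  queue [20, 47] -> pop 20, enqueue [none], visited so far: [17, 14, 23, 10, 22, 25, 4, 20]
  queue [47] -> pop 47, enqueue [43], visited so far: [17, 14, 23, 10, 22, 25, 4, 20, 47]
  queue [43] -> pop 43, enqueue [none], visited so far: [17, 14, 23, 10, 22, 25, 4, 20, 47, 43]
Result: [17, 14, 23, 10, 22, 25, 4, 20, 47, 43]


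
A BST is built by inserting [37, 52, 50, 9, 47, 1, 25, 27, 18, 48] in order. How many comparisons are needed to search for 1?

Search path for 1: 37 -> 9 -> 1
Found: True
Comparisons: 3


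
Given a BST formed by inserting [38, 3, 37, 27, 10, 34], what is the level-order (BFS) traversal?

Tree insertion order: [38, 3, 37, 27, 10, 34]
Tree (level-order array): [38, 3, None, None, 37, 27, None, 10, 34]
BFS from the root, enqueuing left then right child of each popped node:
  queue [38] -> pop 38, enqueue [3], visited so far: [38]
  queue [3] -> pop 3, enqueue [37], visited so far: [38, 3]
  queue [37] -> pop 37, enqueue [27], visited so far: [38, 3, 37]
  queue [27] -> pop 27, enqueue [10, 34], visited so far: [38, 3, 37, 27]
  queue [10, 34] -> pop 10, enqueue [none], visited so far: [38, 3, 37, 27, 10]
  queue [34] -> pop 34, enqueue [none], visited so far: [38, 3, 37, 27, 10, 34]
Result: [38, 3, 37, 27, 10, 34]


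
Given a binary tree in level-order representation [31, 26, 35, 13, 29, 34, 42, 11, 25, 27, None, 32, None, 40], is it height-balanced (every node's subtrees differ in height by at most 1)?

Tree (level-order array): [31, 26, 35, 13, 29, 34, 42, 11, 25, 27, None, 32, None, 40]
Definition: a tree is height-balanced if, at every node, |h(left) - h(right)| <= 1 (empty subtree has height -1).
Bottom-up per-node check:
  node 11: h_left=-1, h_right=-1, diff=0 [OK], height=0
  node 25: h_left=-1, h_right=-1, diff=0 [OK], height=0
  node 13: h_left=0, h_right=0, diff=0 [OK], height=1
  node 27: h_left=-1, h_right=-1, diff=0 [OK], height=0
  node 29: h_left=0, h_right=-1, diff=1 [OK], height=1
  node 26: h_left=1, h_right=1, diff=0 [OK], height=2
  node 32: h_left=-1, h_right=-1, diff=0 [OK], height=0
  node 34: h_left=0, h_right=-1, diff=1 [OK], height=1
  node 40: h_left=-1, h_right=-1, diff=0 [OK], height=0
  node 42: h_left=0, h_right=-1, diff=1 [OK], height=1
  node 35: h_left=1, h_right=1, diff=0 [OK], height=2
  node 31: h_left=2, h_right=2, diff=0 [OK], height=3
All nodes satisfy the balance condition.
Result: Balanced


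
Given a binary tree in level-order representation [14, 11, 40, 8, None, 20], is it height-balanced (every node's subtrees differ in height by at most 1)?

Tree (level-order array): [14, 11, 40, 8, None, 20]
Definition: a tree is height-balanced if, at every node, |h(left) - h(right)| <= 1 (empty subtree has height -1).
Bottom-up per-node check:
  node 8: h_left=-1, h_right=-1, diff=0 [OK], height=0
  node 11: h_left=0, h_right=-1, diff=1 [OK], height=1
  node 20: h_left=-1, h_right=-1, diff=0 [OK], height=0
  node 40: h_left=0, h_right=-1, diff=1 [OK], height=1
  node 14: h_left=1, h_right=1, diff=0 [OK], height=2
All nodes satisfy the balance condition.
Result: Balanced


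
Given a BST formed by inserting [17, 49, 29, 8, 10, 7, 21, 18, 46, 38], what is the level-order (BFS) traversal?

Tree insertion order: [17, 49, 29, 8, 10, 7, 21, 18, 46, 38]
Tree (level-order array): [17, 8, 49, 7, 10, 29, None, None, None, None, None, 21, 46, 18, None, 38]
BFS from the root, enqueuing left then right child of each popped node:
  queue [17] -> pop 17, enqueue [8, 49], visited so far: [17]
  queue [8, 49] -> pop 8, enqueue [7, 10], visited so far: [17, 8]
  queue [49, 7, 10] -> pop 49, enqueue [29], visited so far: [17, 8, 49]
  queue [7, 10, 29] -> pop 7, enqueue [none], visited so far: [17, 8, 49, 7]
  queue [10, 29] -> pop 10, enqueue [none], visited so far: [17, 8, 49, 7, 10]
  queue [29] -> pop 29, enqueue [21, 46], visited so far: [17, 8, 49, 7, 10, 29]
  queue [21, 46] -> pop 21, enqueue [18], visited so far: [17, 8, 49, 7, 10, 29, 21]
  queue [46, 18] -> pop 46, enqueue [38], visited so far: [17, 8, 49, 7, 10, 29, 21, 46]
  queue [18, 38] -> pop 18, enqueue [none], visited so far: [17, 8, 49, 7, 10, 29, 21, 46, 18]
  queue [38] -> pop 38, enqueue [none], visited so far: [17, 8, 49, 7, 10, 29, 21, 46, 18, 38]
Result: [17, 8, 49, 7, 10, 29, 21, 46, 18, 38]


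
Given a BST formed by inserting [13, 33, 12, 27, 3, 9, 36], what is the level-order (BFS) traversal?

Tree insertion order: [13, 33, 12, 27, 3, 9, 36]
Tree (level-order array): [13, 12, 33, 3, None, 27, 36, None, 9]
BFS from the root, enqueuing left then right child of each popped node:
  queue [13] -> pop 13, enqueue [12, 33], visited so far: [13]
  queue [12, 33] -> pop 12, enqueue [3], visited so far: [13, 12]
  queue [33, 3] -> pop 33, enqueue [27, 36], visited so far: [13, 12, 33]
  queue [3, 27, 36] -> pop 3, enqueue [9], visited so far: [13, 12, 33, 3]
  queue [27, 36, 9] -> pop 27, enqueue [none], visited so far: [13, 12, 33, 3, 27]
  queue [36, 9] -> pop 36, enqueue [none], visited so far: [13, 12, 33, 3, 27, 36]
  queue [9] -> pop 9, enqueue [none], visited so far: [13, 12, 33, 3, 27, 36, 9]
Result: [13, 12, 33, 3, 27, 36, 9]


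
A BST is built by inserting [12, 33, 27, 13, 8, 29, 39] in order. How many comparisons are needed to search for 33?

Search path for 33: 12 -> 33
Found: True
Comparisons: 2


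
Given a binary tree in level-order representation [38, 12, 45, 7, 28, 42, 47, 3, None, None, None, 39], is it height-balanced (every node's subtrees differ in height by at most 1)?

Tree (level-order array): [38, 12, 45, 7, 28, 42, 47, 3, None, None, None, 39]
Definition: a tree is height-balanced if, at every node, |h(left) - h(right)| <= 1 (empty subtree has height -1).
Bottom-up per-node check:
  node 3: h_left=-1, h_right=-1, diff=0 [OK], height=0
  node 7: h_left=0, h_right=-1, diff=1 [OK], height=1
  node 28: h_left=-1, h_right=-1, diff=0 [OK], height=0
  node 12: h_left=1, h_right=0, diff=1 [OK], height=2
  node 39: h_left=-1, h_right=-1, diff=0 [OK], height=0
  node 42: h_left=0, h_right=-1, diff=1 [OK], height=1
  node 47: h_left=-1, h_right=-1, diff=0 [OK], height=0
  node 45: h_left=1, h_right=0, diff=1 [OK], height=2
  node 38: h_left=2, h_right=2, diff=0 [OK], height=3
All nodes satisfy the balance condition.
Result: Balanced


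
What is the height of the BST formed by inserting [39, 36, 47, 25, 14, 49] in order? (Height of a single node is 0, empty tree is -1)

Insertion order: [39, 36, 47, 25, 14, 49]
Tree (level-order array): [39, 36, 47, 25, None, None, 49, 14]
Compute height bottom-up (empty subtree = -1):
  height(14) = 1 + max(-1, -1) = 0
  height(25) = 1 + max(0, -1) = 1
  height(36) = 1 + max(1, -1) = 2
  height(49) = 1 + max(-1, -1) = 0
  height(47) = 1 + max(-1, 0) = 1
  height(39) = 1 + max(2, 1) = 3
Height = 3


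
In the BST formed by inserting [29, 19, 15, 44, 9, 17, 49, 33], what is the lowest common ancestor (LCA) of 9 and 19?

Tree insertion order: [29, 19, 15, 44, 9, 17, 49, 33]
Tree (level-order array): [29, 19, 44, 15, None, 33, 49, 9, 17]
In a BST, the LCA of p=9, q=19 is the first node v on the
root-to-leaf path with p <= v <= q (go left if both < v, right if both > v).
Walk from root:
  at 29: both 9 and 19 < 29, go left
  at 19: 9 <= 19 <= 19, this is the LCA
LCA = 19


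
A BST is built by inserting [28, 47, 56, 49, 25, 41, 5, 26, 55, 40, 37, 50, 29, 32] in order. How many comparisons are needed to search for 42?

Search path for 42: 28 -> 47 -> 41
Found: False
Comparisons: 3


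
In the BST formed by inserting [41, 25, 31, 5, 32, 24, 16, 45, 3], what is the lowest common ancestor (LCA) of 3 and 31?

Tree insertion order: [41, 25, 31, 5, 32, 24, 16, 45, 3]
Tree (level-order array): [41, 25, 45, 5, 31, None, None, 3, 24, None, 32, None, None, 16]
In a BST, the LCA of p=3, q=31 is the first node v on the
root-to-leaf path with p <= v <= q (go left if both < v, right if both > v).
Walk from root:
  at 41: both 3 and 31 < 41, go left
  at 25: 3 <= 25 <= 31, this is the LCA
LCA = 25


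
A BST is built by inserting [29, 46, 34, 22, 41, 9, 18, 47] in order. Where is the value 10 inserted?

Starting tree (level order): [29, 22, 46, 9, None, 34, 47, None, 18, None, 41]
Insertion path: 29 -> 22 -> 9 -> 18
Result: insert 10 as left child of 18
Final tree (level order): [29, 22, 46, 9, None, 34, 47, None, 18, None, 41, None, None, 10]


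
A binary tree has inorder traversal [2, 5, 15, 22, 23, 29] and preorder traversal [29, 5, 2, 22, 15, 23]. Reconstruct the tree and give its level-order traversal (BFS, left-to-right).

Inorder:  [2, 5, 15, 22, 23, 29]
Preorder: [29, 5, 2, 22, 15, 23]
Algorithm: preorder visits root first, so consume preorder in order;
for each root, split the current inorder slice at that value into
left-subtree inorder and right-subtree inorder, then recurse.
Recursive splits:
  root=29; inorder splits into left=[2, 5, 15, 22, 23], right=[]
  root=5; inorder splits into left=[2], right=[15, 22, 23]
  root=2; inorder splits into left=[], right=[]
  root=22; inorder splits into left=[15], right=[23]
  root=15; inorder splits into left=[], right=[]
  root=23; inorder splits into left=[], right=[]
Reconstructed level-order: [29, 5, 2, 22, 15, 23]


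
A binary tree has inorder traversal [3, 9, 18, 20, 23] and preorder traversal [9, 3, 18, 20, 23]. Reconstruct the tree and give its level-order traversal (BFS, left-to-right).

Inorder:  [3, 9, 18, 20, 23]
Preorder: [9, 3, 18, 20, 23]
Algorithm: preorder visits root first, so consume preorder in order;
for each root, split the current inorder slice at that value into
left-subtree inorder and right-subtree inorder, then recurse.
Recursive splits:
  root=9; inorder splits into left=[3], right=[18, 20, 23]
  root=3; inorder splits into left=[], right=[]
  root=18; inorder splits into left=[], right=[20, 23]
  root=20; inorder splits into left=[], right=[23]
  root=23; inorder splits into left=[], right=[]
Reconstructed level-order: [9, 3, 18, 20, 23]


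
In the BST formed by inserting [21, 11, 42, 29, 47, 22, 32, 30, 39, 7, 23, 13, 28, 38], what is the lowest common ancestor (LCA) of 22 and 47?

Tree insertion order: [21, 11, 42, 29, 47, 22, 32, 30, 39, 7, 23, 13, 28, 38]
Tree (level-order array): [21, 11, 42, 7, 13, 29, 47, None, None, None, None, 22, 32, None, None, None, 23, 30, 39, None, 28, None, None, 38]
In a BST, the LCA of p=22, q=47 is the first node v on the
root-to-leaf path with p <= v <= q (go left if both < v, right if both > v).
Walk from root:
  at 21: both 22 and 47 > 21, go right
  at 42: 22 <= 42 <= 47, this is the LCA
LCA = 42


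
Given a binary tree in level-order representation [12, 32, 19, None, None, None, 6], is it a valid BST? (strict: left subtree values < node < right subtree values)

Level-order array: [12, 32, 19, None, None, None, 6]
Validate using subtree bounds (lo, hi): at each node, require lo < value < hi,
then recurse left with hi=value and right with lo=value.
Preorder trace (stopping at first violation):
  at node 12 with bounds (-inf, +inf): OK
  at node 32 with bounds (-inf, 12): VIOLATION
Node 32 violates its bound: not (-inf < 32 < 12).
Result: Not a valid BST


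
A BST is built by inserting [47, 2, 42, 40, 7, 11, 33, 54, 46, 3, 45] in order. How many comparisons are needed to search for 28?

Search path for 28: 47 -> 2 -> 42 -> 40 -> 7 -> 11 -> 33
Found: False
Comparisons: 7


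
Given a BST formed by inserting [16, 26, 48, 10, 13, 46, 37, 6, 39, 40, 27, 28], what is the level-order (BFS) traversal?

Tree insertion order: [16, 26, 48, 10, 13, 46, 37, 6, 39, 40, 27, 28]
Tree (level-order array): [16, 10, 26, 6, 13, None, 48, None, None, None, None, 46, None, 37, None, 27, 39, None, 28, None, 40]
BFS from the root, enqueuing left then right child of each popped node:
  queue [16] -> pop 16, enqueue [10, 26], visited so far: [16]
  queue [10, 26] -> pop 10, enqueue [6, 13], visited so far: [16, 10]
  queue [26, 6, 13] -> pop 26, enqueue [48], visited so far: [16, 10, 26]
  queue [6, 13, 48] -> pop 6, enqueue [none], visited so far: [16, 10, 26, 6]
  queue [13, 48] -> pop 13, enqueue [none], visited so far: [16, 10, 26, 6, 13]
  queue [48] -> pop 48, enqueue [46], visited so far: [16, 10, 26, 6, 13, 48]
  queue [46] -> pop 46, enqueue [37], visited so far: [16, 10, 26, 6, 13, 48, 46]
  queue [37] -> pop 37, enqueue [27, 39], visited so far: [16, 10, 26, 6, 13, 48, 46, 37]
  queue [27, 39] -> pop 27, enqueue [28], visited so far: [16, 10, 26, 6, 13, 48, 46, 37, 27]
  queue [39, 28] -> pop 39, enqueue [40], visited so far: [16, 10, 26, 6, 13, 48, 46, 37, 27, 39]
  queue [28, 40] -> pop 28, enqueue [none], visited so far: [16, 10, 26, 6, 13, 48, 46, 37, 27, 39, 28]
  queue [40] -> pop 40, enqueue [none], visited so far: [16, 10, 26, 6, 13, 48, 46, 37, 27, 39, 28, 40]
Result: [16, 10, 26, 6, 13, 48, 46, 37, 27, 39, 28, 40]


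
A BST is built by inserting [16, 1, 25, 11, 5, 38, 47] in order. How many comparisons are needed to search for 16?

Search path for 16: 16
Found: True
Comparisons: 1


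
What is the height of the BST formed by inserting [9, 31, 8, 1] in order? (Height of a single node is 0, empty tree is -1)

Insertion order: [9, 31, 8, 1]
Tree (level-order array): [9, 8, 31, 1]
Compute height bottom-up (empty subtree = -1):
  height(1) = 1 + max(-1, -1) = 0
  height(8) = 1 + max(0, -1) = 1
  height(31) = 1 + max(-1, -1) = 0
  height(9) = 1 + max(1, 0) = 2
Height = 2


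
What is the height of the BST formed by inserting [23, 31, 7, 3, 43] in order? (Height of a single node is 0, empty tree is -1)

Insertion order: [23, 31, 7, 3, 43]
Tree (level-order array): [23, 7, 31, 3, None, None, 43]
Compute height bottom-up (empty subtree = -1):
  height(3) = 1 + max(-1, -1) = 0
  height(7) = 1 + max(0, -1) = 1
  height(43) = 1 + max(-1, -1) = 0
  height(31) = 1 + max(-1, 0) = 1
  height(23) = 1 + max(1, 1) = 2
Height = 2


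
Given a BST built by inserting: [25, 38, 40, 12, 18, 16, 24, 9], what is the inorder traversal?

Tree insertion order: [25, 38, 40, 12, 18, 16, 24, 9]
Tree (level-order array): [25, 12, 38, 9, 18, None, 40, None, None, 16, 24]
Inorder traversal: [9, 12, 16, 18, 24, 25, 38, 40]


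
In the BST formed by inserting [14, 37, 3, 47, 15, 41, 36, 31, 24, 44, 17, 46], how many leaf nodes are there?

Tree built from: [14, 37, 3, 47, 15, 41, 36, 31, 24, 44, 17, 46]
Tree (level-order array): [14, 3, 37, None, None, 15, 47, None, 36, 41, None, 31, None, None, 44, 24, None, None, 46, 17]
Rule: A leaf has 0 children.
Per-node child counts:
  node 14: 2 child(ren)
  node 3: 0 child(ren)
  node 37: 2 child(ren)
  node 15: 1 child(ren)
  node 36: 1 child(ren)
  node 31: 1 child(ren)
  node 24: 1 child(ren)
  node 17: 0 child(ren)
  node 47: 1 child(ren)
  node 41: 1 child(ren)
  node 44: 1 child(ren)
  node 46: 0 child(ren)
Matching nodes: [3, 17, 46]
Count of leaf nodes: 3


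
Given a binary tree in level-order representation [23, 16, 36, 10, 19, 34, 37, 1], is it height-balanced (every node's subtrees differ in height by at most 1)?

Tree (level-order array): [23, 16, 36, 10, 19, 34, 37, 1]
Definition: a tree is height-balanced if, at every node, |h(left) - h(right)| <= 1 (empty subtree has height -1).
Bottom-up per-node check:
  node 1: h_left=-1, h_right=-1, diff=0 [OK], height=0
  node 10: h_left=0, h_right=-1, diff=1 [OK], height=1
  node 19: h_left=-1, h_right=-1, diff=0 [OK], height=0
  node 16: h_left=1, h_right=0, diff=1 [OK], height=2
  node 34: h_left=-1, h_right=-1, diff=0 [OK], height=0
  node 37: h_left=-1, h_right=-1, diff=0 [OK], height=0
  node 36: h_left=0, h_right=0, diff=0 [OK], height=1
  node 23: h_left=2, h_right=1, diff=1 [OK], height=3
All nodes satisfy the balance condition.
Result: Balanced


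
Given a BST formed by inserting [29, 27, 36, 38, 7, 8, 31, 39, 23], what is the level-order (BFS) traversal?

Tree insertion order: [29, 27, 36, 38, 7, 8, 31, 39, 23]
Tree (level-order array): [29, 27, 36, 7, None, 31, 38, None, 8, None, None, None, 39, None, 23]
BFS from the root, enqueuing left then right child of each popped node:
  queue [29] -> pop 29, enqueue [27, 36], visited so far: [29]
  queue [27, 36] -> pop 27, enqueue [7], visited so far: [29, 27]
  queue [36, 7] -> pop 36, enqueue [31, 38], visited so far: [29, 27, 36]
  queue [7, 31, 38] -> pop 7, enqueue [8], visited so far: [29, 27, 36, 7]
  queue [31, 38, 8] -> pop 31, enqueue [none], visited so far: [29, 27, 36, 7, 31]
  queue [38, 8] -> pop 38, enqueue [39], visited so far: [29, 27, 36, 7, 31, 38]
  queue [8, 39] -> pop 8, enqueue [23], visited so far: [29, 27, 36, 7, 31, 38, 8]
  queue [39, 23] -> pop 39, enqueue [none], visited so far: [29, 27, 36, 7, 31, 38, 8, 39]
  queue [23] -> pop 23, enqueue [none], visited so far: [29, 27, 36, 7, 31, 38, 8, 39, 23]
Result: [29, 27, 36, 7, 31, 38, 8, 39, 23]


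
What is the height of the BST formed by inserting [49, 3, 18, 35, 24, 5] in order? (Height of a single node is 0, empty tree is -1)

Insertion order: [49, 3, 18, 35, 24, 5]
Tree (level-order array): [49, 3, None, None, 18, 5, 35, None, None, 24]
Compute height bottom-up (empty subtree = -1):
  height(5) = 1 + max(-1, -1) = 0
  height(24) = 1 + max(-1, -1) = 0
  height(35) = 1 + max(0, -1) = 1
  height(18) = 1 + max(0, 1) = 2
  height(3) = 1 + max(-1, 2) = 3
  height(49) = 1 + max(3, -1) = 4
Height = 4


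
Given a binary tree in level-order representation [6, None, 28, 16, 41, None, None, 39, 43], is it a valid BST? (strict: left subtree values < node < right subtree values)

Level-order array: [6, None, 28, 16, 41, None, None, 39, 43]
Validate using subtree bounds (lo, hi): at each node, require lo < value < hi,
then recurse left with hi=value and right with lo=value.
Preorder trace (stopping at first violation):
  at node 6 with bounds (-inf, +inf): OK
  at node 28 with bounds (6, +inf): OK
  at node 16 with bounds (6, 28): OK
  at node 41 with bounds (28, +inf): OK
  at node 39 with bounds (28, 41): OK
  at node 43 with bounds (41, +inf): OK
No violation found at any node.
Result: Valid BST


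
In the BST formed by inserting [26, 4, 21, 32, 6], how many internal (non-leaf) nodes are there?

Tree built from: [26, 4, 21, 32, 6]
Tree (level-order array): [26, 4, 32, None, 21, None, None, 6]
Rule: An internal node has at least one child.
Per-node child counts:
  node 26: 2 child(ren)
  node 4: 1 child(ren)
  node 21: 1 child(ren)
  node 6: 0 child(ren)
  node 32: 0 child(ren)
Matching nodes: [26, 4, 21]
Count of internal (non-leaf) nodes: 3


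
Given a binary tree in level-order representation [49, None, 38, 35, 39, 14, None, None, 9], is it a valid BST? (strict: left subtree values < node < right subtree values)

Level-order array: [49, None, 38, 35, 39, 14, None, None, 9]
Validate using subtree bounds (lo, hi): at each node, require lo < value < hi,
then recurse left with hi=value and right with lo=value.
Preorder trace (stopping at first violation):
  at node 49 with bounds (-inf, +inf): OK
  at node 38 with bounds (49, +inf): VIOLATION
Node 38 violates its bound: not (49 < 38 < +inf).
Result: Not a valid BST


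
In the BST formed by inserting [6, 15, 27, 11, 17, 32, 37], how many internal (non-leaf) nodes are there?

Tree built from: [6, 15, 27, 11, 17, 32, 37]
Tree (level-order array): [6, None, 15, 11, 27, None, None, 17, 32, None, None, None, 37]
Rule: An internal node has at least one child.
Per-node child counts:
  node 6: 1 child(ren)
  node 15: 2 child(ren)
  node 11: 0 child(ren)
  node 27: 2 child(ren)
  node 17: 0 child(ren)
  node 32: 1 child(ren)
  node 37: 0 child(ren)
Matching nodes: [6, 15, 27, 32]
Count of internal (non-leaf) nodes: 4


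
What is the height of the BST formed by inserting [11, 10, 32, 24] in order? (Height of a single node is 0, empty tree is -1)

Insertion order: [11, 10, 32, 24]
Tree (level-order array): [11, 10, 32, None, None, 24]
Compute height bottom-up (empty subtree = -1):
  height(10) = 1 + max(-1, -1) = 0
  height(24) = 1 + max(-1, -1) = 0
  height(32) = 1 + max(0, -1) = 1
  height(11) = 1 + max(0, 1) = 2
Height = 2


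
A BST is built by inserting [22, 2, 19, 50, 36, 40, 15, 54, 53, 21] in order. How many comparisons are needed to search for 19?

Search path for 19: 22 -> 2 -> 19
Found: True
Comparisons: 3


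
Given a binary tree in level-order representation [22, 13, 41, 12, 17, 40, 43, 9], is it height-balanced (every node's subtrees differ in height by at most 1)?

Tree (level-order array): [22, 13, 41, 12, 17, 40, 43, 9]
Definition: a tree is height-balanced if, at every node, |h(left) - h(right)| <= 1 (empty subtree has height -1).
Bottom-up per-node check:
  node 9: h_left=-1, h_right=-1, diff=0 [OK], height=0
  node 12: h_left=0, h_right=-1, diff=1 [OK], height=1
  node 17: h_left=-1, h_right=-1, diff=0 [OK], height=0
  node 13: h_left=1, h_right=0, diff=1 [OK], height=2
  node 40: h_left=-1, h_right=-1, diff=0 [OK], height=0
  node 43: h_left=-1, h_right=-1, diff=0 [OK], height=0
  node 41: h_left=0, h_right=0, diff=0 [OK], height=1
  node 22: h_left=2, h_right=1, diff=1 [OK], height=3
All nodes satisfy the balance condition.
Result: Balanced


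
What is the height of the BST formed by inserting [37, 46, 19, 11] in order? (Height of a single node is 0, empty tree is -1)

Insertion order: [37, 46, 19, 11]
Tree (level-order array): [37, 19, 46, 11]
Compute height bottom-up (empty subtree = -1):
  height(11) = 1 + max(-1, -1) = 0
  height(19) = 1 + max(0, -1) = 1
  height(46) = 1 + max(-1, -1) = 0
  height(37) = 1 + max(1, 0) = 2
Height = 2


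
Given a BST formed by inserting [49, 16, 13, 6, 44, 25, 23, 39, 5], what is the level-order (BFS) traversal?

Tree insertion order: [49, 16, 13, 6, 44, 25, 23, 39, 5]
Tree (level-order array): [49, 16, None, 13, 44, 6, None, 25, None, 5, None, 23, 39]
BFS from the root, enqueuing left then right child of each popped node:
  queue [49] -> pop 49, enqueue [16], visited so far: [49]
  queue [16] -> pop 16, enqueue [13, 44], visited so far: [49, 16]
  queue [13, 44] -> pop 13, enqueue [6], visited so far: [49, 16, 13]
  queue [44, 6] -> pop 44, enqueue [25], visited so far: [49, 16, 13, 44]
  queue [6, 25] -> pop 6, enqueue [5], visited so far: [49, 16, 13, 44, 6]
  queue [25, 5] -> pop 25, enqueue [23, 39], visited so far: [49, 16, 13, 44, 6, 25]
  queue [5, 23, 39] -> pop 5, enqueue [none], visited so far: [49, 16, 13, 44, 6, 25, 5]
  queue [23, 39] -> pop 23, enqueue [none], visited so far: [49, 16, 13, 44, 6, 25, 5, 23]
  queue [39] -> pop 39, enqueue [none], visited so far: [49, 16, 13, 44, 6, 25, 5, 23, 39]
Result: [49, 16, 13, 44, 6, 25, 5, 23, 39]


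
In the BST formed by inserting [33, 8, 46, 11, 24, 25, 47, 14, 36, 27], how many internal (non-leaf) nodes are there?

Tree built from: [33, 8, 46, 11, 24, 25, 47, 14, 36, 27]
Tree (level-order array): [33, 8, 46, None, 11, 36, 47, None, 24, None, None, None, None, 14, 25, None, None, None, 27]
Rule: An internal node has at least one child.
Per-node child counts:
  node 33: 2 child(ren)
  node 8: 1 child(ren)
  node 11: 1 child(ren)
  node 24: 2 child(ren)
  node 14: 0 child(ren)
  node 25: 1 child(ren)
  node 27: 0 child(ren)
  node 46: 2 child(ren)
  node 36: 0 child(ren)
  node 47: 0 child(ren)
Matching nodes: [33, 8, 11, 24, 25, 46]
Count of internal (non-leaf) nodes: 6


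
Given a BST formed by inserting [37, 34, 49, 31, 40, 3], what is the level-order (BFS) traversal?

Tree insertion order: [37, 34, 49, 31, 40, 3]
Tree (level-order array): [37, 34, 49, 31, None, 40, None, 3]
BFS from the root, enqueuing left then right child of each popped node:
  queue [37] -> pop 37, enqueue [34, 49], visited so far: [37]
  queue [34, 49] -> pop 34, enqueue [31], visited so far: [37, 34]
  queue [49, 31] -> pop 49, enqueue [40], visited so far: [37, 34, 49]
  queue [31, 40] -> pop 31, enqueue [3], visited so far: [37, 34, 49, 31]
  queue [40, 3] -> pop 40, enqueue [none], visited so far: [37, 34, 49, 31, 40]
  queue [3] -> pop 3, enqueue [none], visited so far: [37, 34, 49, 31, 40, 3]
Result: [37, 34, 49, 31, 40, 3]


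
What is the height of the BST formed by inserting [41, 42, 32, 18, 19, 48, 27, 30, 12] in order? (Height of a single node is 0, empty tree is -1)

Insertion order: [41, 42, 32, 18, 19, 48, 27, 30, 12]
Tree (level-order array): [41, 32, 42, 18, None, None, 48, 12, 19, None, None, None, None, None, 27, None, 30]
Compute height bottom-up (empty subtree = -1):
  height(12) = 1 + max(-1, -1) = 0
  height(30) = 1 + max(-1, -1) = 0
  height(27) = 1 + max(-1, 0) = 1
  height(19) = 1 + max(-1, 1) = 2
  height(18) = 1 + max(0, 2) = 3
  height(32) = 1 + max(3, -1) = 4
  height(48) = 1 + max(-1, -1) = 0
  height(42) = 1 + max(-1, 0) = 1
  height(41) = 1 + max(4, 1) = 5
Height = 5


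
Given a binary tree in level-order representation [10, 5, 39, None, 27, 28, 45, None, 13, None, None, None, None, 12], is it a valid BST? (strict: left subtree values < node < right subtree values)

Level-order array: [10, 5, 39, None, 27, 28, 45, None, 13, None, None, None, None, 12]
Validate using subtree bounds (lo, hi): at each node, require lo < value < hi,
then recurse left with hi=value and right with lo=value.
Preorder trace (stopping at first violation):
  at node 10 with bounds (-inf, +inf): OK
  at node 5 with bounds (-inf, 10): OK
  at node 27 with bounds (5, 10): VIOLATION
Node 27 violates its bound: not (5 < 27 < 10).
Result: Not a valid BST


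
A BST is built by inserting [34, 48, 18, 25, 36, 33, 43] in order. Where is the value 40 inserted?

Starting tree (level order): [34, 18, 48, None, 25, 36, None, None, 33, None, 43]
Insertion path: 34 -> 48 -> 36 -> 43
Result: insert 40 as left child of 43
Final tree (level order): [34, 18, 48, None, 25, 36, None, None, 33, None, 43, None, None, 40]
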